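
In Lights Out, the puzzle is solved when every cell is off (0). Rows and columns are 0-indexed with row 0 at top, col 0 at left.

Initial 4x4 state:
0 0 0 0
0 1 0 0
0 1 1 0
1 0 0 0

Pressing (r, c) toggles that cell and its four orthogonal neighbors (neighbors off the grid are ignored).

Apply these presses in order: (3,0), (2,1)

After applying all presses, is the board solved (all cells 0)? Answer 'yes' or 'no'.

After press 1 at (3,0):
0 0 0 0
0 1 0 0
1 1 1 0
0 1 0 0

After press 2 at (2,1):
0 0 0 0
0 0 0 0
0 0 0 0
0 0 0 0

Lights still on: 0

Answer: yes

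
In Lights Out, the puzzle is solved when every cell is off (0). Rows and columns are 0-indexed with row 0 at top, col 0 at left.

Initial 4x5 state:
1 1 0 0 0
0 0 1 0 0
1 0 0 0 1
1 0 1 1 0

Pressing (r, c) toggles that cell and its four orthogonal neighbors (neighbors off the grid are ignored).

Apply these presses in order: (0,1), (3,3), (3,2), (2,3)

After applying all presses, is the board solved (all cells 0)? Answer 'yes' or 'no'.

After press 1 at (0,1):
0 0 1 0 0
0 1 1 0 0
1 0 0 0 1
1 0 1 1 0

After press 2 at (3,3):
0 0 1 0 0
0 1 1 0 0
1 0 0 1 1
1 0 0 0 1

After press 3 at (3,2):
0 0 1 0 0
0 1 1 0 0
1 0 1 1 1
1 1 1 1 1

After press 4 at (2,3):
0 0 1 0 0
0 1 1 1 0
1 0 0 0 0
1 1 1 0 1

Lights still on: 9

Answer: no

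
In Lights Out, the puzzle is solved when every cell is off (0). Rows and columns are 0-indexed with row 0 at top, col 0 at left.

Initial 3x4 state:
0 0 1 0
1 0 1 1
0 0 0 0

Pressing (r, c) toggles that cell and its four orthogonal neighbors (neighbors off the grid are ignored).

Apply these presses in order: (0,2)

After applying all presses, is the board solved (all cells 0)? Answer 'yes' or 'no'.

Answer: no

Derivation:
After press 1 at (0,2):
0 1 0 1
1 0 0 1
0 0 0 0

Lights still on: 4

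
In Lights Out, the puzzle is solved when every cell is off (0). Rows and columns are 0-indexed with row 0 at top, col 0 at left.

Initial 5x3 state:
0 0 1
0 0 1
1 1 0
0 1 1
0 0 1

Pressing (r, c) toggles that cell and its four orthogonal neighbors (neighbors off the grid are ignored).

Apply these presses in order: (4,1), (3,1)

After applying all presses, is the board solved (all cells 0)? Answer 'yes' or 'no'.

After press 1 at (4,1):
0 0 1
0 0 1
1 1 0
0 0 1
1 1 0

After press 2 at (3,1):
0 0 1
0 0 1
1 0 0
1 1 0
1 0 0

Lights still on: 6

Answer: no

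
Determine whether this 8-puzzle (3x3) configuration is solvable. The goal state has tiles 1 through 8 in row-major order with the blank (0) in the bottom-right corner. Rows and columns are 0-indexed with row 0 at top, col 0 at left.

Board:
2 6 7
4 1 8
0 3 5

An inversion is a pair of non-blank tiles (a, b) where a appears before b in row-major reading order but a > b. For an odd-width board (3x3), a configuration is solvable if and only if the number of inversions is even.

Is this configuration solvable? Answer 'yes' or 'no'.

Answer: no

Derivation:
Inversions (pairs i<j in row-major order where tile[i] > tile[j] > 0): 13
13 is odd, so the puzzle is not solvable.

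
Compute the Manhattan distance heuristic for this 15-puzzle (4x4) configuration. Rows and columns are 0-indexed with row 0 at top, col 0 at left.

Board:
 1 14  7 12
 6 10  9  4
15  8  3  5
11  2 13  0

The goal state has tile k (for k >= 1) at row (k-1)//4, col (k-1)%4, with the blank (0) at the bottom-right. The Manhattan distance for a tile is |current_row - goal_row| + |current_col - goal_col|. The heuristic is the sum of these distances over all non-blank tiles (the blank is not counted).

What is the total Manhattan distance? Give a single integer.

Answer: 32

Derivation:
Tile 1: at (0,0), goal (0,0), distance |0-0|+|0-0| = 0
Tile 14: at (0,1), goal (3,1), distance |0-3|+|1-1| = 3
Tile 7: at (0,2), goal (1,2), distance |0-1|+|2-2| = 1
Tile 12: at (0,3), goal (2,3), distance |0-2|+|3-3| = 2
Tile 6: at (1,0), goal (1,1), distance |1-1|+|0-1| = 1
Tile 10: at (1,1), goal (2,1), distance |1-2|+|1-1| = 1
Tile 9: at (1,2), goal (2,0), distance |1-2|+|2-0| = 3
Tile 4: at (1,3), goal (0,3), distance |1-0|+|3-3| = 1
Tile 15: at (2,0), goal (3,2), distance |2-3|+|0-2| = 3
Tile 8: at (2,1), goal (1,3), distance |2-1|+|1-3| = 3
Tile 3: at (2,2), goal (0,2), distance |2-0|+|2-2| = 2
Tile 5: at (2,3), goal (1,0), distance |2-1|+|3-0| = 4
Tile 11: at (3,0), goal (2,2), distance |3-2|+|0-2| = 3
Tile 2: at (3,1), goal (0,1), distance |3-0|+|1-1| = 3
Tile 13: at (3,2), goal (3,0), distance |3-3|+|2-0| = 2
Sum: 0 + 3 + 1 + 2 + 1 + 1 + 3 + 1 + 3 + 3 + 2 + 4 + 3 + 3 + 2 = 32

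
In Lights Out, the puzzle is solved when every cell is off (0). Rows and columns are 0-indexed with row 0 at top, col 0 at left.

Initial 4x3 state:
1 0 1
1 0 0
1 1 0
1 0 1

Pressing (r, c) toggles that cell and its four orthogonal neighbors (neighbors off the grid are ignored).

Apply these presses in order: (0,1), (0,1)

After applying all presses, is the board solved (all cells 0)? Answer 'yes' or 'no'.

After press 1 at (0,1):
0 1 0
1 1 0
1 1 0
1 0 1

After press 2 at (0,1):
1 0 1
1 0 0
1 1 0
1 0 1

Lights still on: 7

Answer: no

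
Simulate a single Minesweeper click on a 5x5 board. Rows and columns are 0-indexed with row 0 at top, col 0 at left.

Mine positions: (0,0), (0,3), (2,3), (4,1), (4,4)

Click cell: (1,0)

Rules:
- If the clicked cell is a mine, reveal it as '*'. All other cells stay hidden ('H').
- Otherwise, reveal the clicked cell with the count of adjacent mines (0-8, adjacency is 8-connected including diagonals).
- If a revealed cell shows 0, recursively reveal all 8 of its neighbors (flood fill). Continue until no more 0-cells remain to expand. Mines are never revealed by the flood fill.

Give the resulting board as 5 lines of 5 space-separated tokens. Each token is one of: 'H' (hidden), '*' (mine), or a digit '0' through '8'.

H H H H H
1 H H H H
H H H H H
H H H H H
H H H H H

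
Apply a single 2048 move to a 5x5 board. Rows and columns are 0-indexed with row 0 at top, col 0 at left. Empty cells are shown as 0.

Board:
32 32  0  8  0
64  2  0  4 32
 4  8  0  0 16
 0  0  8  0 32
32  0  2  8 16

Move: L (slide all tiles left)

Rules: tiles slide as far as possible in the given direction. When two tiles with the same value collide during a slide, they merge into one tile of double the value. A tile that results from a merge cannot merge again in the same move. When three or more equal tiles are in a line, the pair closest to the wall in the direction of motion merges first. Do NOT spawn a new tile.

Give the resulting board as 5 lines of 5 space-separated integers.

Slide left:
row 0: [32, 32, 0, 8, 0] -> [64, 8, 0, 0, 0]
row 1: [64, 2, 0, 4, 32] -> [64, 2, 4, 32, 0]
row 2: [4, 8, 0, 0, 16] -> [4, 8, 16, 0, 0]
row 3: [0, 0, 8, 0, 32] -> [8, 32, 0, 0, 0]
row 4: [32, 0, 2, 8, 16] -> [32, 2, 8, 16, 0]

Answer: 64  8  0  0  0
64  2  4 32  0
 4  8 16  0  0
 8 32  0  0  0
32  2  8 16  0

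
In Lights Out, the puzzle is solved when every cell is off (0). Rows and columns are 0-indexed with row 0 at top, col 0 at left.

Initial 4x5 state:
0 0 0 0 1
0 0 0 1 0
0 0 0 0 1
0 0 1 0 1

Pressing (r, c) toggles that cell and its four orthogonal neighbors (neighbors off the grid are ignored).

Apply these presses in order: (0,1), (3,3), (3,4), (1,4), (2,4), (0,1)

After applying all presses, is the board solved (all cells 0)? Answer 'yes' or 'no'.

Answer: yes

Derivation:
After press 1 at (0,1):
1 1 1 0 1
0 1 0 1 0
0 0 0 0 1
0 0 1 0 1

After press 2 at (3,3):
1 1 1 0 1
0 1 0 1 0
0 0 0 1 1
0 0 0 1 0

After press 3 at (3,4):
1 1 1 0 1
0 1 0 1 0
0 0 0 1 0
0 0 0 0 1

After press 4 at (1,4):
1 1 1 0 0
0 1 0 0 1
0 0 0 1 1
0 0 0 0 1

After press 5 at (2,4):
1 1 1 0 0
0 1 0 0 0
0 0 0 0 0
0 0 0 0 0

After press 6 at (0,1):
0 0 0 0 0
0 0 0 0 0
0 0 0 0 0
0 0 0 0 0

Lights still on: 0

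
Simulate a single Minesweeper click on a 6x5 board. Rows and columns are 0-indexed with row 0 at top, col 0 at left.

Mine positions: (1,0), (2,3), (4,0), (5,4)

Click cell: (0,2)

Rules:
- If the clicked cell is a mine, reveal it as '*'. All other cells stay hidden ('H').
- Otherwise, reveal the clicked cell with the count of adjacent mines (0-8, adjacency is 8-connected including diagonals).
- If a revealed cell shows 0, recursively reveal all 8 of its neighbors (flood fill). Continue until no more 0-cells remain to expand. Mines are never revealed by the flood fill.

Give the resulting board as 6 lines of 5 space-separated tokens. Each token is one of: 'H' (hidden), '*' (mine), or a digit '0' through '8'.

H 1 0 0 0
H 1 1 1 1
H H H H H
H H H H H
H H H H H
H H H H H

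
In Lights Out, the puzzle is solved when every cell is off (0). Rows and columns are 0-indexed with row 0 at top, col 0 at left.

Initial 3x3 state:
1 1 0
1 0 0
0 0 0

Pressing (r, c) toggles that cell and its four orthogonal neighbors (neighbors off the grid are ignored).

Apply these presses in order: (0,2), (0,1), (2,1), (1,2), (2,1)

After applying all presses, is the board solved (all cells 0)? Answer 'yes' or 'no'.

Answer: no

Derivation:
After press 1 at (0,2):
1 0 1
1 0 1
0 0 0

After press 2 at (0,1):
0 1 0
1 1 1
0 0 0

After press 3 at (2,1):
0 1 0
1 0 1
1 1 1

After press 4 at (1,2):
0 1 1
1 1 0
1 1 0

After press 5 at (2,1):
0 1 1
1 0 0
0 0 1

Lights still on: 4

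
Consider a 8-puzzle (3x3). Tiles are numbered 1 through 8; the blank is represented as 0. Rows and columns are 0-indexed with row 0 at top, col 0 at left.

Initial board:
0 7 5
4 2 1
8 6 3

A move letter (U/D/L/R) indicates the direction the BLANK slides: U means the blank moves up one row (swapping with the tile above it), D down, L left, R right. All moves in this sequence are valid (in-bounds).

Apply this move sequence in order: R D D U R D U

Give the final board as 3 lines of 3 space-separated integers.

After move 1 (R):
7 0 5
4 2 1
8 6 3

After move 2 (D):
7 2 5
4 0 1
8 6 3

After move 3 (D):
7 2 5
4 6 1
8 0 3

After move 4 (U):
7 2 5
4 0 1
8 6 3

After move 5 (R):
7 2 5
4 1 0
8 6 3

After move 6 (D):
7 2 5
4 1 3
8 6 0

After move 7 (U):
7 2 5
4 1 0
8 6 3

Answer: 7 2 5
4 1 0
8 6 3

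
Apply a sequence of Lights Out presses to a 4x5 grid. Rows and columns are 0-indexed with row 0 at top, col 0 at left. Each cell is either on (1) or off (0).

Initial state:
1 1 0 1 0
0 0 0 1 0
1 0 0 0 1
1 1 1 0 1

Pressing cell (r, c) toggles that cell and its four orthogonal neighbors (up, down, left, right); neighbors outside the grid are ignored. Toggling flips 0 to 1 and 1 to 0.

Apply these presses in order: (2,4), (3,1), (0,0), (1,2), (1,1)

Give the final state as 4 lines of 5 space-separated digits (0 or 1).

After press 1 at (2,4):
1 1 0 1 0
0 0 0 1 1
1 0 0 1 0
1 1 1 0 0

After press 2 at (3,1):
1 1 0 1 0
0 0 0 1 1
1 1 0 1 0
0 0 0 0 0

After press 3 at (0,0):
0 0 0 1 0
1 0 0 1 1
1 1 0 1 0
0 0 0 0 0

After press 4 at (1,2):
0 0 1 1 0
1 1 1 0 1
1 1 1 1 0
0 0 0 0 0

After press 5 at (1,1):
0 1 1 1 0
0 0 0 0 1
1 0 1 1 0
0 0 0 0 0

Answer: 0 1 1 1 0
0 0 0 0 1
1 0 1 1 0
0 0 0 0 0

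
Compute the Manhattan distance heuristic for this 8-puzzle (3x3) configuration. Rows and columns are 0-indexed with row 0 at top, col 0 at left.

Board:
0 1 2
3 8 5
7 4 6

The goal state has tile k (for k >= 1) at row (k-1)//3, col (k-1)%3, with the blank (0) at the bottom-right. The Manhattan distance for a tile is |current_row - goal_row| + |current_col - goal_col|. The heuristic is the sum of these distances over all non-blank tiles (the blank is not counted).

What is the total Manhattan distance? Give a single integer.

Answer: 10

Derivation:
Tile 1: (0,1)->(0,0) = 1
Tile 2: (0,2)->(0,1) = 1
Tile 3: (1,0)->(0,2) = 3
Tile 8: (1,1)->(2,1) = 1
Tile 5: (1,2)->(1,1) = 1
Tile 7: (2,0)->(2,0) = 0
Tile 4: (2,1)->(1,0) = 2
Tile 6: (2,2)->(1,2) = 1
Sum: 1 + 1 + 3 + 1 + 1 + 0 + 2 + 1 = 10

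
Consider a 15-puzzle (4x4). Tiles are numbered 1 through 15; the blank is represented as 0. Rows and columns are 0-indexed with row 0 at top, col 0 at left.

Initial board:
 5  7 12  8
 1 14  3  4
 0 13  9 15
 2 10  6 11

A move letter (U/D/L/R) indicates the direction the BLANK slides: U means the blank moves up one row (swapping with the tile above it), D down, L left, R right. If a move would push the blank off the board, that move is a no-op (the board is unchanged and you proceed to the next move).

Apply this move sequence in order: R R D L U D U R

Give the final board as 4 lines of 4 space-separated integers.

Answer:  5  7 12  8
 1 14  3  4
13  6  0 15
 2  9 10 11

Derivation:
After move 1 (R):
 5  7 12  8
 1 14  3  4
13  0  9 15
 2 10  6 11

After move 2 (R):
 5  7 12  8
 1 14  3  4
13  9  0 15
 2 10  6 11

After move 3 (D):
 5  7 12  8
 1 14  3  4
13  9  6 15
 2 10  0 11

After move 4 (L):
 5  7 12  8
 1 14  3  4
13  9  6 15
 2  0 10 11

After move 5 (U):
 5  7 12  8
 1 14  3  4
13  0  6 15
 2  9 10 11

After move 6 (D):
 5  7 12  8
 1 14  3  4
13  9  6 15
 2  0 10 11

After move 7 (U):
 5  7 12  8
 1 14  3  4
13  0  6 15
 2  9 10 11

After move 8 (R):
 5  7 12  8
 1 14  3  4
13  6  0 15
 2  9 10 11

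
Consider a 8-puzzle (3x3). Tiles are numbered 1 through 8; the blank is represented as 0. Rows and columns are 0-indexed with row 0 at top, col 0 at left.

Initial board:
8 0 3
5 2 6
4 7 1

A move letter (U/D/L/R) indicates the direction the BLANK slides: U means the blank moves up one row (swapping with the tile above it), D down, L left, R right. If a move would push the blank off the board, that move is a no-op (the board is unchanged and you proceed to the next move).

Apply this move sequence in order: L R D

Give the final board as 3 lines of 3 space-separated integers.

After move 1 (L):
0 8 3
5 2 6
4 7 1

After move 2 (R):
8 0 3
5 2 6
4 7 1

After move 3 (D):
8 2 3
5 0 6
4 7 1

Answer: 8 2 3
5 0 6
4 7 1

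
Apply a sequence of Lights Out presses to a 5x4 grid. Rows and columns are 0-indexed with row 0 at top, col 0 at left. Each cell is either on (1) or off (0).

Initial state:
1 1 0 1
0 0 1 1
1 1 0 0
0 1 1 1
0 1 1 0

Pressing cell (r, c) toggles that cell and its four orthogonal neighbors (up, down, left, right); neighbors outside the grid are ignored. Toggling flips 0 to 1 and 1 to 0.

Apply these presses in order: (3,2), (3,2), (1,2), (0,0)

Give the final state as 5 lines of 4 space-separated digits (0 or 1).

After press 1 at (3,2):
1 1 0 1
0 0 1 1
1 1 1 0
0 0 0 0
0 1 0 0

After press 2 at (3,2):
1 1 0 1
0 0 1 1
1 1 0 0
0 1 1 1
0 1 1 0

After press 3 at (1,2):
1 1 1 1
0 1 0 0
1 1 1 0
0 1 1 1
0 1 1 0

After press 4 at (0,0):
0 0 1 1
1 1 0 0
1 1 1 0
0 1 1 1
0 1 1 0

Answer: 0 0 1 1
1 1 0 0
1 1 1 0
0 1 1 1
0 1 1 0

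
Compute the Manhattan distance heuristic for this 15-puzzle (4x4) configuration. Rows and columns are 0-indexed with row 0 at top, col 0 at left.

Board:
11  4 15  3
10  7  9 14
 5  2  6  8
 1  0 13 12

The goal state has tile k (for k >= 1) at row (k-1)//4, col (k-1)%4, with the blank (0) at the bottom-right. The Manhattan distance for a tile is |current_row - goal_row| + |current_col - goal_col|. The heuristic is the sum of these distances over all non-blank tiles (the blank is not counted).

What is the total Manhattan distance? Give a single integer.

Answer: 32

Derivation:
Tile 11: (0,0)->(2,2) = 4
Tile 4: (0,1)->(0,3) = 2
Tile 15: (0,2)->(3,2) = 3
Tile 3: (0,3)->(0,2) = 1
Tile 10: (1,0)->(2,1) = 2
Tile 7: (1,1)->(1,2) = 1
Tile 9: (1,2)->(2,0) = 3
Tile 14: (1,3)->(3,1) = 4
Tile 5: (2,0)->(1,0) = 1
Tile 2: (2,1)->(0,1) = 2
Tile 6: (2,2)->(1,1) = 2
Tile 8: (2,3)->(1,3) = 1
Tile 1: (3,0)->(0,0) = 3
Tile 13: (3,2)->(3,0) = 2
Tile 12: (3,3)->(2,3) = 1
Sum: 4 + 2 + 3 + 1 + 2 + 1 + 3 + 4 + 1 + 2 + 2 + 1 + 3 + 2 + 1 = 32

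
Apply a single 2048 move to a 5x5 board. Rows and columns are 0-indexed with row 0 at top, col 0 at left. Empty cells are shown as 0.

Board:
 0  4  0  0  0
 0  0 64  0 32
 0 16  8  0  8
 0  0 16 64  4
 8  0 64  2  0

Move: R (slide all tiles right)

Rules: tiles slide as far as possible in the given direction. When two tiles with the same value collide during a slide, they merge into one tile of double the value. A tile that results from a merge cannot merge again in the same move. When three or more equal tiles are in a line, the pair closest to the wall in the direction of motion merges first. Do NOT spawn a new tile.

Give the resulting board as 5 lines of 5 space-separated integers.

Answer:  0  0  0  0  4
 0  0  0 64 32
 0  0  0 16 16
 0  0 16 64  4
 0  0  8 64  2

Derivation:
Slide right:
row 0: [0, 4, 0, 0, 0] -> [0, 0, 0, 0, 4]
row 1: [0, 0, 64, 0, 32] -> [0, 0, 0, 64, 32]
row 2: [0, 16, 8, 0, 8] -> [0, 0, 0, 16, 16]
row 3: [0, 0, 16, 64, 4] -> [0, 0, 16, 64, 4]
row 4: [8, 0, 64, 2, 0] -> [0, 0, 8, 64, 2]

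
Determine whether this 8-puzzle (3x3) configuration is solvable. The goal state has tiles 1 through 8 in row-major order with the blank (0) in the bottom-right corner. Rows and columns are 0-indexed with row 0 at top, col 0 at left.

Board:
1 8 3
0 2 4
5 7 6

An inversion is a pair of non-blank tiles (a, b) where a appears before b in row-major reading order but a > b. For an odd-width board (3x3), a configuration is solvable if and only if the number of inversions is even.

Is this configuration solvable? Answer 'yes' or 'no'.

Inversions (pairs i<j in row-major order where tile[i] > tile[j] > 0): 8
8 is even, so the puzzle is solvable.

Answer: yes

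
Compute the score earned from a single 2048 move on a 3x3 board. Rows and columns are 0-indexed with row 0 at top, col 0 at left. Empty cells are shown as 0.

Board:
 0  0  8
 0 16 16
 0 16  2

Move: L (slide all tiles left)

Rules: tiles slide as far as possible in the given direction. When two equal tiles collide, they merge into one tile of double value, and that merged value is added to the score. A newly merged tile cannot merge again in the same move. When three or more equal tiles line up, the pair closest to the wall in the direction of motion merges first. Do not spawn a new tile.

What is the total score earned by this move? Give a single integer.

Answer: 32

Derivation:
Slide left:
row 0: [0, 0, 8] -> [8, 0, 0]  score +0 (running 0)
row 1: [0, 16, 16] -> [32, 0, 0]  score +32 (running 32)
row 2: [0, 16, 2] -> [16, 2, 0]  score +0 (running 32)
Board after move:
 8  0  0
32  0  0
16  2  0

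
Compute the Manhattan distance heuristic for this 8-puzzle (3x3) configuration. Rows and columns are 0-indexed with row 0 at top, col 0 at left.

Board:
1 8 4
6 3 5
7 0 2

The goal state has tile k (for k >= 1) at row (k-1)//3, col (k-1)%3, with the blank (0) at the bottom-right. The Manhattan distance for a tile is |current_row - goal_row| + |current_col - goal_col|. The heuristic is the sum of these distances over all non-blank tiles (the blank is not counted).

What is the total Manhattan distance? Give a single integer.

Answer: 13

Derivation:
Tile 1: at (0,0), goal (0,0), distance |0-0|+|0-0| = 0
Tile 8: at (0,1), goal (2,1), distance |0-2|+|1-1| = 2
Tile 4: at (0,2), goal (1,0), distance |0-1|+|2-0| = 3
Tile 6: at (1,0), goal (1,2), distance |1-1|+|0-2| = 2
Tile 3: at (1,1), goal (0,2), distance |1-0|+|1-2| = 2
Tile 5: at (1,2), goal (1,1), distance |1-1|+|2-1| = 1
Tile 7: at (2,0), goal (2,0), distance |2-2|+|0-0| = 0
Tile 2: at (2,2), goal (0,1), distance |2-0|+|2-1| = 3
Sum: 0 + 2 + 3 + 2 + 2 + 1 + 0 + 3 = 13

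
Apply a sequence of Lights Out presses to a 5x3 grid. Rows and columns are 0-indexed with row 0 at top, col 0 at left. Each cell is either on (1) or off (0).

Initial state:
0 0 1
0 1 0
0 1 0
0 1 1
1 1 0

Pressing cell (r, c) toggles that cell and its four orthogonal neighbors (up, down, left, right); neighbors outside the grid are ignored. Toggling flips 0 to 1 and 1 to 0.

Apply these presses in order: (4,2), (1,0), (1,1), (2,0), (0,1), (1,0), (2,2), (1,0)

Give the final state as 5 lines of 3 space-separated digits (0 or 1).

After press 1 at (4,2):
0 0 1
0 1 0
0 1 0
0 1 0
1 0 1

After press 2 at (1,0):
1 0 1
1 0 0
1 1 0
0 1 0
1 0 1

After press 3 at (1,1):
1 1 1
0 1 1
1 0 0
0 1 0
1 0 1

After press 4 at (2,0):
1 1 1
1 1 1
0 1 0
1 1 0
1 0 1

After press 5 at (0,1):
0 0 0
1 0 1
0 1 0
1 1 0
1 0 1

After press 6 at (1,0):
1 0 0
0 1 1
1 1 0
1 1 0
1 0 1

After press 7 at (2,2):
1 0 0
0 1 0
1 0 1
1 1 1
1 0 1

After press 8 at (1,0):
0 0 0
1 0 0
0 0 1
1 1 1
1 0 1

Answer: 0 0 0
1 0 0
0 0 1
1 1 1
1 0 1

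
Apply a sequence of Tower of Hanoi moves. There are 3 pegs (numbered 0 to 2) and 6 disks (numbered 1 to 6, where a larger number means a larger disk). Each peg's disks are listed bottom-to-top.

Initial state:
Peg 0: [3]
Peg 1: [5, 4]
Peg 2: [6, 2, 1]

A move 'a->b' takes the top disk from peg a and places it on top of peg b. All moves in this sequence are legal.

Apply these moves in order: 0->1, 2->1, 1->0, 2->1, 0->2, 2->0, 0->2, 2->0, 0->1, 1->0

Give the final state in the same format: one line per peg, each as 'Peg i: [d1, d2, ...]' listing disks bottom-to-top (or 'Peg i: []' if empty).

After move 1 (0->1):
Peg 0: []
Peg 1: [5, 4, 3]
Peg 2: [6, 2, 1]

After move 2 (2->1):
Peg 0: []
Peg 1: [5, 4, 3, 1]
Peg 2: [6, 2]

After move 3 (1->0):
Peg 0: [1]
Peg 1: [5, 4, 3]
Peg 2: [6, 2]

After move 4 (2->1):
Peg 0: [1]
Peg 1: [5, 4, 3, 2]
Peg 2: [6]

After move 5 (0->2):
Peg 0: []
Peg 1: [5, 4, 3, 2]
Peg 2: [6, 1]

After move 6 (2->0):
Peg 0: [1]
Peg 1: [5, 4, 3, 2]
Peg 2: [6]

After move 7 (0->2):
Peg 0: []
Peg 1: [5, 4, 3, 2]
Peg 2: [6, 1]

After move 8 (2->0):
Peg 0: [1]
Peg 1: [5, 4, 3, 2]
Peg 2: [6]

After move 9 (0->1):
Peg 0: []
Peg 1: [5, 4, 3, 2, 1]
Peg 2: [6]

After move 10 (1->0):
Peg 0: [1]
Peg 1: [5, 4, 3, 2]
Peg 2: [6]

Answer: Peg 0: [1]
Peg 1: [5, 4, 3, 2]
Peg 2: [6]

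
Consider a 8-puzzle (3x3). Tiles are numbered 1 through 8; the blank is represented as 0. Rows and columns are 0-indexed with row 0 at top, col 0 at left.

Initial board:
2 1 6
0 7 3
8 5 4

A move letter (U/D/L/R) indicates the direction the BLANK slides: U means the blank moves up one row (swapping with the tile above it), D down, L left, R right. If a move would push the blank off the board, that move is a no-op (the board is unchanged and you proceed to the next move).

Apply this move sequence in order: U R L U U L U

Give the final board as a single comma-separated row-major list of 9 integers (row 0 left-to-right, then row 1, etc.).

After move 1 (U):
0 1 6
2 7 3
8 5 4

After move 2 (R):
1 0 6
2 7 3
8 5 4

After move 3 (L):
0 1 6
2 7 3
8 5 4

After move 4 (U):
0 1 6
2 7 3
8 5 4

After move 5 (U):
0 1 6
2 7 3
8 5 4

After move 6 (L):
0 1 6
2 7 3
8 5 4

After move 7 (U):
0 1 6
2 7 3
8 5 4

Answer: 0, 1, 6, 2, 7, 3, 8, 5, 4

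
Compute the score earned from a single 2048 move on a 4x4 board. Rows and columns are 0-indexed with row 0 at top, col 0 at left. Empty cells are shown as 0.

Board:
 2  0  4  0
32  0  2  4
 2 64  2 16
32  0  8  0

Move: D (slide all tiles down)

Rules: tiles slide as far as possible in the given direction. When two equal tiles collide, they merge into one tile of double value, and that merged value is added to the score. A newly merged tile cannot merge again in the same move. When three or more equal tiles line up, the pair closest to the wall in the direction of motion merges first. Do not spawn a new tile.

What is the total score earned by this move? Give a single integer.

Slide down:
col 0: [2, 32, 2, 32] -> [2, 32, 2, 32]  score +0 (running 0)
col 1: [0, 0, 64, 0] -> [0, 0, 0, 64]  score +0 (running 0)
col 2: [4, 2, 2, 8] -> [0, 4, 4, 8]  score +4 (running 4)
col 3: [0, 4, 16, 0] -> [0, 0, 4, 16]  score +0 (running 4)
Board after move:
 2  0  0  0
32  0  4  0
 2  0  4  4
32 64  8 16

Answer: 4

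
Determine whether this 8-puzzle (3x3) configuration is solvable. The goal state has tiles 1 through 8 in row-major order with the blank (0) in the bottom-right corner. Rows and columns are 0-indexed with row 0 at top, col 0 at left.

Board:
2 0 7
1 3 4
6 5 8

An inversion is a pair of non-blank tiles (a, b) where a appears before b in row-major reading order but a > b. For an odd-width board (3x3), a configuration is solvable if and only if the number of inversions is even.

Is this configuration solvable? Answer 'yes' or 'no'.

Inversions (pairs i<j in row-major order where tile[i] > tile[j] > 0): 7
7 is odd, so the puzzle is not solvable.

Answer: no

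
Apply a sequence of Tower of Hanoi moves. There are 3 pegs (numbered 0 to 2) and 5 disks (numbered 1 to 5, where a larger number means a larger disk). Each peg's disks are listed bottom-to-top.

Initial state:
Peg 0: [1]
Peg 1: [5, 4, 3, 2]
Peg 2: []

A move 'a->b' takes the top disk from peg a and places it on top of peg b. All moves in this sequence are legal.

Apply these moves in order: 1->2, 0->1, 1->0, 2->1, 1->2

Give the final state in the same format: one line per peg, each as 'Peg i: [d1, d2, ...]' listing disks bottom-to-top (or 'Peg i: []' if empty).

After move 1 (1->2):
Peg 0: [1]
Peg 1: [5, 4, 3]
Peg 2: [2]

After move 2 (0->1):
Peg 0: []
Peg 1: [5, 4, 3, 1]
Peg 2: [2]

After move 3 (1->0):
Peg 0: [1]
Peg 1: [5, 4, 3]
Peg 2: [2]

After move 4 (2->1):
Peg 0: [1]
Peg 1: [5, 4, 3, 2]
Peg 2: []

After move 5 (1->2):
Peg 0: [1]
Peg 1: [5, 4, 3]
Peg 2: [2]

Answer: Peg 0: [1]
Peg 1: [5, 4, 3]
Peg 2: [2]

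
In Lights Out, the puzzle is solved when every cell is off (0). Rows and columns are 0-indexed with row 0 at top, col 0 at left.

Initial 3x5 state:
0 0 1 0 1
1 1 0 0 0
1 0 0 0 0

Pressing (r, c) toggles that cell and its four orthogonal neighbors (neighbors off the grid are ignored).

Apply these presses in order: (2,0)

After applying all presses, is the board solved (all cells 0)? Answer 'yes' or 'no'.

After press 1 at (2,0):
0 0 1 0 1
0 1 0 0 0
0 1 0 0 0

Lights still on: 4

Answer: no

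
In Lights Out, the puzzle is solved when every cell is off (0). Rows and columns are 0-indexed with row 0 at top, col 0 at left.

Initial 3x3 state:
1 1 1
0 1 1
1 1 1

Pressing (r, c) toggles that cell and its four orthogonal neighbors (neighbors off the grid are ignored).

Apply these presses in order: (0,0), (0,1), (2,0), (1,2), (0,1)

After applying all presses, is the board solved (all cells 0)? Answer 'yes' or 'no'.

After press 1 at (0,0):
0 0 1
1 1 1
1 1 1

After press 2 at (0,1):
1 1 0
1 0 1
1 1 1

After press 3 at (2,0):
1 1 0
0 0 1
0 0 1

After press 4 at (1,2):
1 1 1
0 1 0
0 0 0

After press 5 at (0,1):
0 0 0
0 0 0
0 0 0

Lights still on: 0

Answer: yes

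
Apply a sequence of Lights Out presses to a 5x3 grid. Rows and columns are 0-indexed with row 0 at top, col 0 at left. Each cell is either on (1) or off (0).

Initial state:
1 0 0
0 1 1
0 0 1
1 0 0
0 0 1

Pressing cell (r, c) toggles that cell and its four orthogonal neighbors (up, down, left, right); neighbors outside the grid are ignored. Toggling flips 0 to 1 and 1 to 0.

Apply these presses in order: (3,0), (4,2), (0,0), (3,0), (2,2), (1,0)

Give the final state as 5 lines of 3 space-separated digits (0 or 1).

Answer: 1 1 0
0 0 0
1 1 0
1 0 0
0 1 0

Derivation:
After press 1 at (3,0):
1 0 0
0 1 1
1 0 1
0 1 0
1 0 1

After press 2 at (4,2):
1 0 0
0 1 1
1 0 1
0 1 1
1 1 0

After press 3 at (0,0):
0 1 0
1 1 1
1 0 1
0 1 1
1 1 0

After press 4 at (3,0):
0 1 0
1 1 1
0 0 1
1 0 1
0 1 0

After press 5 at (2,2):
0 1 0
1 1 0
0 1 0
1 0 0
0 1 0

After press 6 at (1,0):
1 1 0
0 0 0
1 1 0
1 0 0
0 1 0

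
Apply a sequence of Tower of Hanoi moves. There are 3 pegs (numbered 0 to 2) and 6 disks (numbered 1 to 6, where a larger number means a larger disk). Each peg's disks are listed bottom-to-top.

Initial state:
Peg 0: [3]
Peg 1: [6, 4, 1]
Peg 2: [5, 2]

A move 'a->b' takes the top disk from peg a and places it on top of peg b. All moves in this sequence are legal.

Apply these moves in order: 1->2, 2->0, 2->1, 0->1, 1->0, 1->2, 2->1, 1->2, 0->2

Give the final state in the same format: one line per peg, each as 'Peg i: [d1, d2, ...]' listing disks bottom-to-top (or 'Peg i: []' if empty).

Answer: Peg 0: [3]
Peg 1: [6, 4]
Peg 2: [5, 2, 1]

Derivation:
After move 1 (1->2):
Peg 0: [3]
Peg 1: [6, 4]
Peg 2: [5, 2, 1]

After move 2 (2->0):
Peg 0: [3, 1]
Peg 1: [6, 4]
Peg 2: [5, 2]

After move 3 (2->1):
Peg 0: [3, 1]
Peg 1: [6, 4, 2]
Peg 2: [5]

After move 4 (0->1):
Peg 0: [3]
Peg 1: [6, 4, 2, 1]
Peg 2: [5]

After move 5 (1->0):
Peg 0: [3, 1]
Peg 1: [6, 4, 2]
Peg 2: [5]

After move 6 (1->2):
Peg 0: [3, 1]
Peg 1: [6, 4]
Peg 2: [5, 2]

After move 7 (2->1):
Peg 0: [3, 1]
Peg 1: [6, 4, 2]
Peg 2: [5]

After move 8 (1->2):
Peg 0: [3, 1]
Peg 1: [6, 4]
Peg 2: [5, 2]

After move 9 (0->2):
Peg 0: [3]
Peg 1: [6, 4]
Peg 2: [5, 2, 1]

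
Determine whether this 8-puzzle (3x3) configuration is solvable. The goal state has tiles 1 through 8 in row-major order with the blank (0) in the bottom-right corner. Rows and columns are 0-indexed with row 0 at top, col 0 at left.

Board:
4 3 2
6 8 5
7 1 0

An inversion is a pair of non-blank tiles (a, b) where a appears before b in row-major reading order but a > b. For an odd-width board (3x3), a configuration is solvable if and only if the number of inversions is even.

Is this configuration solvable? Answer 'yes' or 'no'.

Answer: no

Derivation:
Inversions (pairs i<j in row-major order where tile[i] > tile[j] > 0): 13
13 is odd, so the puzzle is not solvable.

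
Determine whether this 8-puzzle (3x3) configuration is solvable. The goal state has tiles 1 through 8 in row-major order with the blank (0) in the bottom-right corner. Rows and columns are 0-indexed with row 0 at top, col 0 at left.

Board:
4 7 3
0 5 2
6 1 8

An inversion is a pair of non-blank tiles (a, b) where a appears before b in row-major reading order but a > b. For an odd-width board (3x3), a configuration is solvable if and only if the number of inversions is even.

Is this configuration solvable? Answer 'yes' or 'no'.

Answer: yes

Derivation:
Inversions (pairs i<j in row-major order where tile[i] > tile[j] > 0): 14
14 is even, so the puzzle is solvable.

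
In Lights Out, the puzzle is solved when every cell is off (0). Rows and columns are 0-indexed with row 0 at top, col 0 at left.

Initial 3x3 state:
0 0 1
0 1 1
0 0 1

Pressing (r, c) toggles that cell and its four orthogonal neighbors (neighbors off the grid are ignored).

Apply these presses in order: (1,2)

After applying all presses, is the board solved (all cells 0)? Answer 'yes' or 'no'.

Answer: yes

Derivation:
After press 1 at (1,2):
0 0 0
0 0 0
0 0 0

Lights still on: 0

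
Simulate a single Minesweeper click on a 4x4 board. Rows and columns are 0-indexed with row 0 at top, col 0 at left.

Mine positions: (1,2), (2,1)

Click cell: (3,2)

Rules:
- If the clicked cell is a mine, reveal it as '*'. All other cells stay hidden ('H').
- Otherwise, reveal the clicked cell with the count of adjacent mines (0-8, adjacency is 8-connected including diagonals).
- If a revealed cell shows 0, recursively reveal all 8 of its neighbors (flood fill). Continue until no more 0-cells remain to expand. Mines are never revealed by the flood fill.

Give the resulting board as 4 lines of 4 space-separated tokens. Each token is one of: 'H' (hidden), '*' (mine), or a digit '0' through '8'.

H H H H
H H H H
H H H H
H H 1 H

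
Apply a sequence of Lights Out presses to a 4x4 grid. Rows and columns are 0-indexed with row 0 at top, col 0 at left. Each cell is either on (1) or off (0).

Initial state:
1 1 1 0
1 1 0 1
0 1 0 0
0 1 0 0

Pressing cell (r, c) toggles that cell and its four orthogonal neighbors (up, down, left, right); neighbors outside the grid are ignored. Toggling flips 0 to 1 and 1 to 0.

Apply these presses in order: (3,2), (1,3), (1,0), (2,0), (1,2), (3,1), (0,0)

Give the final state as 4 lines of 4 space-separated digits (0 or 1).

Answer: 1 0 0 1
0 1 0 1
0 1 0 1
0 1 0 1

Derivation:
After press 1 at (3,2):
1 1 1 0
1 1 0 1
0 1 1 0
0 0 1 1

After press 2 at (1,3):
1 1 1 1
1 1 1 0
0 1 1 1
0 0 1 1

After press 3 at (1,0):
0 1 1 1
0 0 1 0
1 1 1 1
0 0 1 1

After press 4 at (2,0):
0 1 1 1
1 0 1 0
0 0 1 1
1 0 1 1

After press 5 at (1,2):
0 1 0 1
1 1 0 1
0 0 0 1
1 0 1 1

After press 6 at (3,1):
0 1 0 1
1 1 0 1
0 1 0 1
0 1 0 1

After press 7 at (0,0):
1 0 0 1
0 1 0 1
0 1 0 1
0 1 0 1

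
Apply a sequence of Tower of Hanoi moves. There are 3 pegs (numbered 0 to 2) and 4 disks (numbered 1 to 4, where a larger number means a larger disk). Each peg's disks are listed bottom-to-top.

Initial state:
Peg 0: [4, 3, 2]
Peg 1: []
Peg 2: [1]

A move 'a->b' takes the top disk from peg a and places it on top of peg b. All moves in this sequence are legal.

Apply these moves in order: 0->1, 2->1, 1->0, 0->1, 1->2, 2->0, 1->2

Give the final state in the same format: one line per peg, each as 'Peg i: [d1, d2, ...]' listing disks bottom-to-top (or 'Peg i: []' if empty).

Answer: Peg 0: [4, 3, 1]
Peg 1: []
Peg 2: [2]

Derivation:
After move 1 (0->1):
Peg 0: [4, 3]
Peg 1: [2]
Peg 2: [1]

After move 2 (2->1):
Peg 0: [4, 3]
Peg 1: [2, 1]
Peg 2: []

After move 3 (1->0):
Peg 0: [4, 3, 1]
Peg 1: [2]
Peg 2: []

After move 4 (0->1):
Peg 0: [4, 3]
Peg 1: [2, 1]
Peg 2: []

After move 5 (1->2):
Peg 0: [4, 3]
Peg 1: [2]
Peg 2: [1]

After move 6 (2->0):
Peg 0: [4, 3, 1]
Peg 1: [2]
Peg 2: []

After move 7 (1->2):
Peg 0: [4, 3, 1]
Peg 1: []
Peg 2: [2]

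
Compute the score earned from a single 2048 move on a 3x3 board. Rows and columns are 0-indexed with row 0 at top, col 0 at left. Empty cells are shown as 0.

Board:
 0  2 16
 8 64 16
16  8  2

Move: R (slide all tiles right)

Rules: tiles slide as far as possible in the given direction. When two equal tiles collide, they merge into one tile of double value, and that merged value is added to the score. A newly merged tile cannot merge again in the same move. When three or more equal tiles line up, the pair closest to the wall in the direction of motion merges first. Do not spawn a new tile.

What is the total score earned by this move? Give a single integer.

Slide right:
row 0: [0, 2, 16] -> [0, 2, 16]  score +0 (running 0)
row 1: [8, 64, 16] -> [8, 64, 16]  score +0 (running 0)
row 2: [16, 8, 2] -> [16, 8, 2]  score +0 (running 0)
Board after move:
 0  2 16
 8 64 16
16  8  2

Answer: 0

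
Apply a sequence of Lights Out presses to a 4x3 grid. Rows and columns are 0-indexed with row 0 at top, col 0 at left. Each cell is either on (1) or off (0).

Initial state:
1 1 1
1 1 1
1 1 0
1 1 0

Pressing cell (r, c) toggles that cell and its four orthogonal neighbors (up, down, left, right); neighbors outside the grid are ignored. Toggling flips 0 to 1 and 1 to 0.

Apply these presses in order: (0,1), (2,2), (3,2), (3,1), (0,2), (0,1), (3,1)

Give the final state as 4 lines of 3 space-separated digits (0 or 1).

Answer: 1 0 0
1 1 1
1 0 0
1 0 0

Derivation:
After press 1 at (0,1):
0 0 0
1 0 1
1 1 0
1 1 0

After press 2 at (2,2):
0 0 0
1 0 0
1 0 1
1 1 1

After press 3 at (3,2):
0 0 0
1 0 0
1 0 0
1 0 0

After press 4 at (3,1):
0 0 0
1 0 0
1 1 0
0 1 1

After press 5 at (0,2):
0 1 1
1 0 1
1 1 0
0 1 1

After press 6 at (0,1):
1 0 0
1 1 1
1 1 0
0 1 1

After press 7 at (3,1):
1 0 0
1 1 1
1 0 0
1 0 0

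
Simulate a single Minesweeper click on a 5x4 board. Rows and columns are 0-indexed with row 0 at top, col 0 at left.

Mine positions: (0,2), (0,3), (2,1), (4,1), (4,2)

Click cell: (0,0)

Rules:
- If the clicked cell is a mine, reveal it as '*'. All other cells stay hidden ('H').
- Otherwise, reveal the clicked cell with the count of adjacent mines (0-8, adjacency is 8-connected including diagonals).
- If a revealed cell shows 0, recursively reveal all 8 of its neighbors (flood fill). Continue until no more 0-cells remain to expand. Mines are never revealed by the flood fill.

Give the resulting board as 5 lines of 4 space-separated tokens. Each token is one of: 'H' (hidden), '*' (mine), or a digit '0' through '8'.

0 1 H H
1 2 H H
H H H H
H H H H
H H H H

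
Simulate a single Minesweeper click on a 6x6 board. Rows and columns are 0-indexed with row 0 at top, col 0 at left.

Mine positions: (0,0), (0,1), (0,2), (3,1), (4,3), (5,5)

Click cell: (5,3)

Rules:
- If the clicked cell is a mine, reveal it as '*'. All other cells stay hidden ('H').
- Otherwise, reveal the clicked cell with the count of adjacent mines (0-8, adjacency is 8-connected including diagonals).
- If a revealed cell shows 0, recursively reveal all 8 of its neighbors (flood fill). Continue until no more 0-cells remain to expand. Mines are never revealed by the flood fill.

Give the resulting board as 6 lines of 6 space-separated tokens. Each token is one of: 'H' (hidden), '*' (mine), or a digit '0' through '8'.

H H H H H H
H H H H H H
H H H H H H
H H H H H H
H H H H H H
H H H 1 H H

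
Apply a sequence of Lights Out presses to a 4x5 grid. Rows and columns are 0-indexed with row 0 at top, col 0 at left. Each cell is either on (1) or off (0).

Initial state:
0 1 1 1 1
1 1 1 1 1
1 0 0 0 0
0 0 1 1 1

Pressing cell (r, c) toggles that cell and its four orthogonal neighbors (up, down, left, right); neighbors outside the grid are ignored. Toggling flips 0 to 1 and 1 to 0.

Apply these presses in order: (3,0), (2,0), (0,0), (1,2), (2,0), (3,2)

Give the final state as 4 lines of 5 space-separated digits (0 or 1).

After press 1 at (3,0):
0 1 1 1 1
1 1 1 1 1
0 0 0 0 0
1 1 1 1 1

After press 2 at (2,0):
0 1 1 1 1
0 1 1 1 1
1 1 0 0 0
0 1 1 1 1

After press 3 at (0,0):
1 0 1 1 1
1 1 1 1 1
1 1 0 0 0
0 1 1 1 1

After press 4 at (1,2):
1 0 0 1 1
1 0 0 0 1
1 1 1 0 0
0 1 1 1 1

After press 5 at (2,0):
1 0 0 1 1
0 0 0 0 1
0 0 1 0 0
1 1 1 1 1

After press 6 at (3,2):
1 0 0 1 1
0 0 0 0 1
0 0 0 0 0
1 0 0 0 1

Answer: 1 0 0 1 1
0 0 0 0 1
0 0 0 0 0
1 0 0 0 1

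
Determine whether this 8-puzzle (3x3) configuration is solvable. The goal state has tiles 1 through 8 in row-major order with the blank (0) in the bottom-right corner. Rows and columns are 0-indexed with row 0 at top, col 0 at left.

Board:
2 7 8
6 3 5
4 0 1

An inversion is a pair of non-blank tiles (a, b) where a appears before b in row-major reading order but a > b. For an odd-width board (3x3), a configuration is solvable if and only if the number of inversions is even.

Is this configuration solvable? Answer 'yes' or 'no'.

Inversions (pairs i<j in row-major order where tile[i] > tile[j] > 0): 19
19 is odd, so the puzzle is not solvable.

Answer: no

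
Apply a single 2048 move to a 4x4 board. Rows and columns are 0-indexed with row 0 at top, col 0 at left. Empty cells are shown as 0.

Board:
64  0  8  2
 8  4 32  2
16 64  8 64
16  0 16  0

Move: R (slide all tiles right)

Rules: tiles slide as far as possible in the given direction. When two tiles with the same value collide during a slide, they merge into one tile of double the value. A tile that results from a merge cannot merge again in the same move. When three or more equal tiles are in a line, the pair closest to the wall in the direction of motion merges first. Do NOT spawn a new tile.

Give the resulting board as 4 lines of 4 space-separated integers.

Answer:  0 64  8  2
 8  4 32  2
16 64  8 64
 0  0  0 32

Derivation:
Slide right:
row 0: [64, 0, 8, 2] -> [0, 64, 8, 2]
row 1: [8, 4, 32, 2] -> [8, 4, 32, 2]
row 2: [16, 64, 8, 64] -> [16, 64, 8, 64]
row 3: [16, 0, 16, 0] -> [0, 0, 0, 32]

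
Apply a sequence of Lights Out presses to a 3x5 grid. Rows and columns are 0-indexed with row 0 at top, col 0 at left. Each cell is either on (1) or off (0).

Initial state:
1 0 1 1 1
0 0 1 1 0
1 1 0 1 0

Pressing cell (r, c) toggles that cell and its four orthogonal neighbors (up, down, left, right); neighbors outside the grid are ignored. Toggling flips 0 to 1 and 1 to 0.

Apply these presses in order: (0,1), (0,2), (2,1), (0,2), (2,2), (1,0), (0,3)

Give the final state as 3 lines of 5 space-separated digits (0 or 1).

Answer: 1 1 1 0 0
1 1 0 0 0
1 1 0 0 0

Derivation:
After press 1 at (0,1):
0 1 0 1 1
0 1 1 1 0
1 1 0 1 0

After press 2 at (0,2):
0 0 1 0 1
0 1 0 1 0
1 1 0 1 0

After press 3 at (2,1):
0 0 1 0 1
0 0 0 1 0
0 0 1 1 0

After press 4 at (0,2):
0 1 0 1 1
0 0 1 1 0
0 0 1 1 0

After press 5 at (2,2):
0 1 0 1 1
0 0 0 1 0
0 1 0 0 0

After press 6 at (1,0):
1 1 0 1 1
1 1 0 1 0
1 1 0 0 0

After press 7 at (0,3):
1 1 1 0 0
1 1 0 0 0
1 1 0 0 0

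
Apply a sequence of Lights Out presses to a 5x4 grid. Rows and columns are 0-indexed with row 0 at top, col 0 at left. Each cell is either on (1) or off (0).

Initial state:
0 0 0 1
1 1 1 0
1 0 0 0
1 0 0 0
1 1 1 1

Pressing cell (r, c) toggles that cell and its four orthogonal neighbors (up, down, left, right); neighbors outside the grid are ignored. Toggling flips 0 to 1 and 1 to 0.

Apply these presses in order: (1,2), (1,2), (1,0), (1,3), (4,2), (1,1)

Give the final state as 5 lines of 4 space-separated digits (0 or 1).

After press 1 at (1,2):
0 0 1 1
1 0 0 1
1 0 1 0
1 0 0 0
1 1 1 1

After press 2 at (1,2):
0 0 0 1
1 1 1 0
1 0 0 0
1 0 0 0
1 1 1 1

After press 3 at (1,0):
1 0 0 1
0 0 1 0
0 0 0 0
1 0 0 0
1 1 1 1

After press 4 at (1,3):
1 0 0 0
0 0 0 1
0 0 0 1
1 0 0 0
1 1 1 1

After press 5 at (4,2):
1 0 0 0
0 0 0 1
0 0 0 1
1 0 1 0
1 0 0 0

After press 6 at (1,1):
1 1 0 0
1 1 1 1
0 1 0 1
1 0 1 0
1 0 0 0

Answer: 1 1 0 0
1 1 1 1
0 1 0 1
1 0 1 0
1 0 0 0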